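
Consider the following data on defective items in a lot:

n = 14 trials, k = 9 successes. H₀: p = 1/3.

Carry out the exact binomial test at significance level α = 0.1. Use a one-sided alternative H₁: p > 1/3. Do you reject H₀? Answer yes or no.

reject H₀: yes

Exact binomial: n=14, k=9, p₀=1/3=0.3333
P(X≥9) from Σ C(n,i)·p₀^i·(1−p₀)^(n−i)
p-value (one-sided, H₁ greater) = 0.01743
At α=0.1: p < α → reject H₀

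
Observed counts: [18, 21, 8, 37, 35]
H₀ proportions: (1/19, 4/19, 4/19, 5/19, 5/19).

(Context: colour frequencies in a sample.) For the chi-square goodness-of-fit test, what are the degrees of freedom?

df = k − 1 = 5 − 1 = 4

degrees of freedom = 4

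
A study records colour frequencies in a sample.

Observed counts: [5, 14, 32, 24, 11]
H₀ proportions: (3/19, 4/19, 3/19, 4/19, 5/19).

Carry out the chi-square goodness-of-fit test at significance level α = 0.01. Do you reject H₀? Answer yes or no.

n = 86; E_i = n·p_i = [13.58, 18.11, 13.58, 18.11, 22.63]
χ² = (5−13.58)²/13.58 + (14−18.11)²/18.11 + (32−13.58)²/13.58 + (24−18.11)²/18.11 + (11−22.63)²/22.63 = 39.2380
df = 4
p-value (upper-tail) = 0.00000
At α=0.01: p < α → reject H₀

reject H₀: yes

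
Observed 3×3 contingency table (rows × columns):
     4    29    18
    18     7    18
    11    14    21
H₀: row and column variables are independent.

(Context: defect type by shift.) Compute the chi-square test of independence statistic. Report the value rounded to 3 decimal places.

Row totals [51, 43, 46], col totals [33, 50, 57], n=140
χ² = (4−12.02)²/12.02 + (29−18.21)²/18.21 + (18−20.76)²/20.76 + (18−10.14)²/10.14 + (7−15.36)²/15.36 + (18−17.51)²/17.51 + (11−10.84)²/10.84 + (14−16.43)²/16.43 + (21−18.73)²/18.73 = 23.4076
df = 4

test statistic = 23.408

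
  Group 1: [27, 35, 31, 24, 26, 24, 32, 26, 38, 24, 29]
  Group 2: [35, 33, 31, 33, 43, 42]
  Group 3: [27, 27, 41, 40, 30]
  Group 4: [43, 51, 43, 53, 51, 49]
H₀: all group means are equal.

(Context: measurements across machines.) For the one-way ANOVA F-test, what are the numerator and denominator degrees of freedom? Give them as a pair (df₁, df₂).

k = 4 groups, N = 28 total
df = (k−1, N−k) = (4−1, 28−4) = (3, 24)

degrees of freedom = [3, 24]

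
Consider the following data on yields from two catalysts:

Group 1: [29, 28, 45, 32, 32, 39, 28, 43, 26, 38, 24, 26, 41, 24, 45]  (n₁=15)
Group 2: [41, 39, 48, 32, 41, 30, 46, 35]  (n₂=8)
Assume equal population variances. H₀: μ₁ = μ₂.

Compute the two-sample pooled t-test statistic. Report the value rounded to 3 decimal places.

x̄₁=33.333, s₁=7.743, n₁=15
x̄₂=39.000, s₂=6.370, n₂=8
s_p² = [14·7.743² + 7·6.370²]/21 = 53.4921
SE = √(s_p²·(1/15+1/8)) = 3.2020
t = (33.333−39.000)/3.2020 = -1.7697
df = 21

test statistic = -1.770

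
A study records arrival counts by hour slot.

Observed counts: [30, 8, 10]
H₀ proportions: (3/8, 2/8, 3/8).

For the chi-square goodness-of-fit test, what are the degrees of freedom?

df = k − 1 = 3 − 1 = 2

degrees of freedom = 2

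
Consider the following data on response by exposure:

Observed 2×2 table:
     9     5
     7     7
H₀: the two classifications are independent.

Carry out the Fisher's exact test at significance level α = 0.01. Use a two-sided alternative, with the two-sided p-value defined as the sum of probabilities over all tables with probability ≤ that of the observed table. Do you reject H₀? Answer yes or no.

reject H₀: no

Margins: r₁=14, r₂=14, c₁=16, c₂=12, n=28
p_obs = C(14,9)·C(14,7)/C(28,16); sum pmf over tables with pmf ≤ p_obs
p-value (two-sided) = 0.70357
At α=0.01: p ≥ α → fail to reject H₀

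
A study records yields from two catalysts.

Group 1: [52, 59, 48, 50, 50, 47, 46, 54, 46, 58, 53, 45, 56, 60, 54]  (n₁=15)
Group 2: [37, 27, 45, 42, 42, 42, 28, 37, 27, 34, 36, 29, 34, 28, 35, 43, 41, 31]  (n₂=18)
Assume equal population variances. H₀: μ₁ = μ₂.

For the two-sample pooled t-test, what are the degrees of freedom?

df = n₁ + n₂ − 2 = 15 + 18 − 2 = 31

degrees of freedom = 31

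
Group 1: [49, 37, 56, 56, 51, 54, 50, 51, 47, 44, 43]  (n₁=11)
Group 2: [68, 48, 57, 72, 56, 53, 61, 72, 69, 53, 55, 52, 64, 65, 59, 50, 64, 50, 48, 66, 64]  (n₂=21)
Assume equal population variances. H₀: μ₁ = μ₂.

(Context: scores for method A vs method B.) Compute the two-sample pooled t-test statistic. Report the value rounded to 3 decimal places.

test statistic = -3.865

x̄₁=48.909, s₁=5.839, n₁=11
x̄₂=59.333, s₂=7.857, n₂=21
s_p² = [10·5.839² + 20·7.857²]/30 = 52.5192
SE = √(s_p²·(1/11+1/21)) = 2.6973
t = (48.909−59.333)/2.6973 = -3.8647
df = 30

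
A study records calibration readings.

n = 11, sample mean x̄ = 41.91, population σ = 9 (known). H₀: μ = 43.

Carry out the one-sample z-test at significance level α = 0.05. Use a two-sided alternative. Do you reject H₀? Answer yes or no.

reject H₀: no

SE = σ/√n = 9/√11 = 2.7136
z = (x̄−μ₀)/SE = (41.91−43)/2.7136 = -0.4017
p-value (two-sided) = 0.68792
At α=0.05: p ≥ α → fail to reject H₀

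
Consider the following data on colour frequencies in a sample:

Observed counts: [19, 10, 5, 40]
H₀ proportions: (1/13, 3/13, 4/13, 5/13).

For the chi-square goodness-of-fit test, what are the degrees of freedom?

df = k − 1 = 4 − 1 = 3

degrees of freedom = 3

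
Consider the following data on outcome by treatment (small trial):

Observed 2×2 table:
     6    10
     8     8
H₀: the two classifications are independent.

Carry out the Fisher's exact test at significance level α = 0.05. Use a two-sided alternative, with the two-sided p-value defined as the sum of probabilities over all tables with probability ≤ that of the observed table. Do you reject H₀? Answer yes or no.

Margins: r₁=16, r₂=16, c₁=14, c₂=18, n=32
p_obs = C(16,6)·C(16,8)/C(32,14); sum pmf over tables with pmf ≤ p_obs
p-value (two-sided) = 0.72239
At α=0.05: p ≥ α → fail to reject H₀

reject H₀: no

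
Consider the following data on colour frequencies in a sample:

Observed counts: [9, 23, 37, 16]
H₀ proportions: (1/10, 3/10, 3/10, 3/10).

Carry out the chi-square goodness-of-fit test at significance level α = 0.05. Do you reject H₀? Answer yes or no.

n = 85; E_i = n·p_i = [8.50, 25.50, 25.50, 25.50]
χ² = (9−8.50)²/8.50 + (23−25.50)²/25.50 + (37−25.50)²/25.50 + (16−25.50)²/25.50 = 9.0000
df = 3
p-value (upper-tail) = 0.02929
At α=0.05: p < α → reject H₀

reject H₀: yes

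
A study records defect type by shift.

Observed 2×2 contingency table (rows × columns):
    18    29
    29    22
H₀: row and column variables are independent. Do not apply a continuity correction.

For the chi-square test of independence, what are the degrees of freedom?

degrees of freedom = 1

df = (r−1)(c−1) = (2−1)·(2−1) = 1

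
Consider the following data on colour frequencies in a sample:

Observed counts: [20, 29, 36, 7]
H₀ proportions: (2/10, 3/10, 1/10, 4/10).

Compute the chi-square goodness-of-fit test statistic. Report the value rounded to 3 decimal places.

n = 92; E_i = n·p_i = [18.40, 27.60, 9.20, 36.80]
χ² = (20−18.40)²/18.40 + (29−27.60)²/27.60 + (36−9.20)²/9.20 + (7−36.80)²/36.80 = 102.4112
df = 3

test statistic = 102.411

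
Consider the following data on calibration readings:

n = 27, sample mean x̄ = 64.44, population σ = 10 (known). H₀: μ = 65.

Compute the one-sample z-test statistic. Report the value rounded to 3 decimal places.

SE = σ/√n = 10/√27 = 1.9245
z = (x̄−μ₀)/SE = (64.44−65)/1.9245 = -0.2910

test statistic = -0.291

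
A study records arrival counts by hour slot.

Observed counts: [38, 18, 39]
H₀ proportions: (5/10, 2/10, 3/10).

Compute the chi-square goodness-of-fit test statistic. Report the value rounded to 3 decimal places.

test statistic = 5.821

n = 95; E_i = n·p_i = [47.50, 19.00, 28.50]
χ² = (38−47.50)²/47.50 + (18−19.00)²/19.00 + (39−28.50)²/28.50 = 5.8211
df = 2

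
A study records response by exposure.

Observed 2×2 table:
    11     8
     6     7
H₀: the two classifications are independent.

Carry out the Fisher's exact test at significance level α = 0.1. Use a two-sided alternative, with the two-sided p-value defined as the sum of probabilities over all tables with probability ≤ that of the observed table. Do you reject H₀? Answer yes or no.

Margins: r₁=19, r₂=13, c₁=17, c₂=15, n=32
p_obs = C(19,11)·C(13,6)/C(32,17); sum pmf over tables with pmf ≤ p_obs
p-value (two-sided) = 0.71979
At α=0.1: p ≥ α → fail to reject H₀

reject H₀: no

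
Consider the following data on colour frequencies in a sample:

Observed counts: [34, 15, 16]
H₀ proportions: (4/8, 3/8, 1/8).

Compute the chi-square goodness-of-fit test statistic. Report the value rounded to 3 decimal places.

n = 65; E_i = n·p_i = [32.50, 24.38, 8.12]
χ² = (34−32.50)²/32.50 + (15−24.38)²/24.38 + (16−8.12)²/8.12 = 11.3077
df = 2

test statistic = 11.308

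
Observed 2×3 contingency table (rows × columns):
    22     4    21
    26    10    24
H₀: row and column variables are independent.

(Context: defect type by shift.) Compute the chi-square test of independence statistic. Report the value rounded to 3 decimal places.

Row totals [47, 60], col totals [48, 14, 45], n=107
χ² = (22−21.08)²/21.08 + (4−6.15)²/6.15 + (21−19.77)²/19.77 + (26−26.92)²/26.92 + (10−7.85)²/7.85 + (24−25.23)²/25.23 = 1.5482
df = 2

test statistic = 1.548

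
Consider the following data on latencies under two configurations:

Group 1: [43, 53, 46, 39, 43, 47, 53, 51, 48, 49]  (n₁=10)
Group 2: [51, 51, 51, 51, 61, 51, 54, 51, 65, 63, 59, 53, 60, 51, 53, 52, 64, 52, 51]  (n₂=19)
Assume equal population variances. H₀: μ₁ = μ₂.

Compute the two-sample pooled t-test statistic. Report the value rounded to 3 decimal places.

x̄₁=47.200, s₁=4.590, n₁=10
x̄₂=54.947, s₂=5.148, n₂=19
s_p² = [9·4.590² + 18·5.148²]/27 = 24.6869
SE = √(s_p²·(1/10+1/19)) = 1.9411
t = (47.200−54.947)/1.9411 = -3.9912
df = 27

test statistic = -3.991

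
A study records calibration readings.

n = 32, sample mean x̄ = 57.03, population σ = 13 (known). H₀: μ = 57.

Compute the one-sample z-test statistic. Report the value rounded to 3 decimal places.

test statistic = 0.013

SE = σ/√n = 13/√32 = 2.2981
z = (x̄−μ₀)/SE = (57.03−57)/2.2981 = 0.0131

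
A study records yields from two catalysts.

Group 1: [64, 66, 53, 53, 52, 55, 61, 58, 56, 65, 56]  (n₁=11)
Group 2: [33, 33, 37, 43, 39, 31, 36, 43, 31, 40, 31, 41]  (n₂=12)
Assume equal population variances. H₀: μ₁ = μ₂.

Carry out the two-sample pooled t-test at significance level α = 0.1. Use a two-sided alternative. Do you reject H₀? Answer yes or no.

x̄₁=58.091, s₁=5.108, n₁=11
x̄₂=36.500, s₂=4.661, n₂=12
s_p² = [10·5.108² + 11·4.661²]/21 = 23.8052
SE = √(s_p²·(1/11+1/12)) = 2.0366
t = (58.091−36.500)/2.0366 = 10.6013
df = 21
p-value (two-sided) = 0.00000
At α=0.1: p < α → reject H₀

reject H₀: yes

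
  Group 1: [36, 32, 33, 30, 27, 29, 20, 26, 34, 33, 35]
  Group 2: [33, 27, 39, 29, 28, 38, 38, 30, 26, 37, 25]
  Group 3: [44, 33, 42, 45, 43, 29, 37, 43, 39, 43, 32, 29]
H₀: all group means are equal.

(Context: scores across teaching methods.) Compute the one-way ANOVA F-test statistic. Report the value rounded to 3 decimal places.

Group means [30.45, 31.82, 38.25], grand mean 33.647
SSB = Σnᵢ(x̄ᵢ−x̄)² = 403.151; SSW = ΣΣ(x−x̄ᵢ)² = 908.614
MSB = 403.151/2 = 201.5755; MSW = 908.614/31 = 29.3101
F = MSB/MSW = 6.8773
df = (2, 31)

test statistic = 6.877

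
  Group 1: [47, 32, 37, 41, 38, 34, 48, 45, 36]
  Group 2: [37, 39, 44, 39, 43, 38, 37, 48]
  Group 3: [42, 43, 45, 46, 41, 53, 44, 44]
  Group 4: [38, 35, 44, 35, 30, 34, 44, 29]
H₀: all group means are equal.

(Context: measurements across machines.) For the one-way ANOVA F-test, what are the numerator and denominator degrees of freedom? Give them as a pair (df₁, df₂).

k = 4 groups, N = 33 total
df = (k−1, N−k) = (4−1, 33−4) = (3, 29)

degrees of freedom = [3, 29]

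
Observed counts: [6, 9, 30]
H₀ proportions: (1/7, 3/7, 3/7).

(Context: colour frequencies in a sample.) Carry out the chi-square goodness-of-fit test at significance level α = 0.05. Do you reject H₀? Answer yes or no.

reject H₀: yes

n = 45; E_i = n·p_i = [6.43, 19.29, 19.29]
χ² = (6−6.43)²/6.43 + (9−19.29)²/19.29 + (30−19.29)²/19.29 = 11.4667
df = 2
p-value (upper-tail) = 0.00324
At α=0.05: p < α → reject H₀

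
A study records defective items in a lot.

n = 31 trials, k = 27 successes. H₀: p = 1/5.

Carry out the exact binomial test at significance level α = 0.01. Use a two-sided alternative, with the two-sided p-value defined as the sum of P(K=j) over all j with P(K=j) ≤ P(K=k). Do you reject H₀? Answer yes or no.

Exact binomial: n=31, k=27, p₀=1/5=0.2000
P(X=j) = C(n,j)·p₀^j·(1−p₀)^(n−j); p = Σ P(X=j) over j with P(X=j) ≤ P(X=27)
p-value (two-sided) = 0.00000
At α=0.01: p < α → reject H₀

reject H₀: yes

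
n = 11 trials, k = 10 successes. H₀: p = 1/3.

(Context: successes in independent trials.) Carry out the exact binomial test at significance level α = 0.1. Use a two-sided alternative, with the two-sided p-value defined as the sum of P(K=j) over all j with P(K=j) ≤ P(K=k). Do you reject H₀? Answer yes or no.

Exact binomial: n=11, k=10, p₀=1/3=0.3333
P(X=j) = C(n,j)·p₀^j·(1−p₀)^(n−j); p = Σ P(X=j) over j with P(X=j) ≤ P(X=10)
p-value (two-sided) = 0.00013
At α=0.1: p < α → reject H₀

reject H₀: yes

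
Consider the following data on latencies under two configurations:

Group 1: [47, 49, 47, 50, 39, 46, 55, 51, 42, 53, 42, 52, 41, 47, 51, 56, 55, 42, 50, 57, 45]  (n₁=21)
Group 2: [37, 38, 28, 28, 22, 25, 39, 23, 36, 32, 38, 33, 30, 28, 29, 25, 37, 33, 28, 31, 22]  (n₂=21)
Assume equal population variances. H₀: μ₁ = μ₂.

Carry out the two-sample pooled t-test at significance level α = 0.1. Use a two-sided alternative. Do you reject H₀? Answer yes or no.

x̄₁=48.429, s₁=5.297, n₁=21
x̄₂=30.571, s₂=5.492, n₂=21
s_p² = [20·5.297² + 20·5.492²]/40 = 29.1071
SE = √(s_p²·(1/21+1/21)) = 1.6650
t = (48.429−30.571)/1.6650 = 10.7252
df = 40
p-value (two-sided) = 0.00000
At α=0.1: p < α → reject H₀

reject H₀: yes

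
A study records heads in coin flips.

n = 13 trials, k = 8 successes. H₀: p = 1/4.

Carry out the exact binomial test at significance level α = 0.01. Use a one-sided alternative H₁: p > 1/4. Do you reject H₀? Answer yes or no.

reject H₀: yes

Exact binomial: n=13, k=8, p₀=1/4=0.2500
P(X≥8) from Σ C(n,i)·p₀^i·(1−p₀)^(n−i)
p-value (one-sided, H₁ greater) = 0.00565
At α=0.01: p < α → reject H₀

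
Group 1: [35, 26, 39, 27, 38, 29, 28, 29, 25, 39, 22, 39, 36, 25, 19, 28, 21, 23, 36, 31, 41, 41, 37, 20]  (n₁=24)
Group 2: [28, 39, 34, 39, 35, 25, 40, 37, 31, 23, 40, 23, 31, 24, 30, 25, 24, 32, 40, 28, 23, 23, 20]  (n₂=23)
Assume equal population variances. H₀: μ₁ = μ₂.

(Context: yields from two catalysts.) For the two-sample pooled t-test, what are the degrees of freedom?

degrees of freedom = 45

df = n₁ + n₂ − 2 = 24 + 23 − 2 = 45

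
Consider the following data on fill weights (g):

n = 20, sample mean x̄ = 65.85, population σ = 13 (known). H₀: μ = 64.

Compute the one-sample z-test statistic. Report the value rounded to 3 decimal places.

test statistic = 0.636

SE = σ/√n = 13/√20 = 2.9069
z = (x̄−μ₀)/SE = (65.85−64)/2.9069 = 0.6364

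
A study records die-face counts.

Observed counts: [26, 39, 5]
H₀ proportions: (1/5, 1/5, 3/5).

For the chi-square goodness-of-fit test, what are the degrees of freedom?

df = k − 1 = 3 − 1 = 2

degrees of freedom = 2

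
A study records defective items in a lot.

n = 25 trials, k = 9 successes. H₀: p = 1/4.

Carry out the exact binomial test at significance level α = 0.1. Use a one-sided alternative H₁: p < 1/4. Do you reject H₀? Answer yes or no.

Exact binomial: n=25, k=9, p₀=1/4=0.2500
P(X≤9) from Σ C(n,i)·p₀^i·(1−p₀)^(n−i)
p-value (one-sided, H₁ less) = 0.92867
At α=0.1: p ≥ α → fail to reject H₀

reject H₀: no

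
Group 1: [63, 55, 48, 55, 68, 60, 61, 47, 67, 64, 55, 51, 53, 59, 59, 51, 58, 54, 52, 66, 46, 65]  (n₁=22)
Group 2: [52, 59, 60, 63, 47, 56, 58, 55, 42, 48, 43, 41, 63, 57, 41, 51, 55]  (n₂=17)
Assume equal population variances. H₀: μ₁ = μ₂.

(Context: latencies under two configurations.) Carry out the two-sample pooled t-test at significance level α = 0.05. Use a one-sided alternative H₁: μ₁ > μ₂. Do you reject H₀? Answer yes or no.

x̄₁=57.136, s₁=6.621, n₁=22
x̄₂=52.412, s₂=7.550, n₂=17
s_p² = [21·6.621² + 16·7.550²]/37 = 49.5327
SE = √(s_p²·(1/22+1/17)) = 2.2727
t = (57.136−52.412)/2.2727 = 2.0788
df = 37
p-value (one-sided, H₁ greater) = 0.02231
At α=0.05: p < α → reject H₀

reject H₀: yes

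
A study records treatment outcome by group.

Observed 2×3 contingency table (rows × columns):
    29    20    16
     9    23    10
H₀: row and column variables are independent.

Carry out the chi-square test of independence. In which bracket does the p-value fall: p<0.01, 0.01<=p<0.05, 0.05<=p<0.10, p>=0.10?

Row totals [65, 42], col totals [38, 43, 26], n=107
χ² = (29−23.08)²/23.08 + (20−26.12)²/26.12 + (16−15.79)²/15.79 + (9−14.92)²/14.92 + (23−16.88)²/16.88 + (10−10.21)²/10.21 = 7.5240
df = 2
p-value (upper-tail) = 0.02324
→ bracket: 0.01<=p<0.05

p-value bracket: 0.01<=p<0.05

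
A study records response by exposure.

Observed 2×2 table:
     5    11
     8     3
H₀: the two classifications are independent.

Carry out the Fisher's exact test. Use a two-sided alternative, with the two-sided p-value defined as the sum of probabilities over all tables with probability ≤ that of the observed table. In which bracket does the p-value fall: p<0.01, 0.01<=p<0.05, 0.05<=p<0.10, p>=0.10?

Margins: r₁=16, r₂=11, c₁=13, c₂=14, n=27
p_obs = C(16,5)·C(11,8)/C(27,13); sum pmf over tables with pmf ≤ p_obs
p-value (two-sided) = 0.05424
→ bracket: 0.05<=p<0.10

p-value bracket: 0.05<=p<0.10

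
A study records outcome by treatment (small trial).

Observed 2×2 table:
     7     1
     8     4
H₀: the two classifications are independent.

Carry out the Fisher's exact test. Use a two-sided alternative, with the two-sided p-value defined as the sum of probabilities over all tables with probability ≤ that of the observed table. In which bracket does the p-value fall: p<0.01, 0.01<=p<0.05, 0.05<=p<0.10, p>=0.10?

Margins: r₁=8, r₂=12, c₁=15, c₂=5, n=20
p_obs = C(8,7)·C(12,8)/C(20,15); sum pmf over tables with pmf ≤ p_obs
p-value (two-sided) = 0.60268
→ bracket: p>=0.10

p-value bracket: p>=0.10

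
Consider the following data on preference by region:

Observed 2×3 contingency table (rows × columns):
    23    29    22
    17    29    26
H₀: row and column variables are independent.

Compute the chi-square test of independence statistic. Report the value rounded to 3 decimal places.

Row totals [74, 72], col totals [40, 58, 48], n=146
χ² = (23−20.27)²/20.27 + (29−29.40)²/29.40 + (22−24.33)²/24.33 + (17−19.73)²/19.73 + (29−28.60)²/28.60 + (26−23.67)²/23.67 = 1.2062
df = 2

test statistic = 1.206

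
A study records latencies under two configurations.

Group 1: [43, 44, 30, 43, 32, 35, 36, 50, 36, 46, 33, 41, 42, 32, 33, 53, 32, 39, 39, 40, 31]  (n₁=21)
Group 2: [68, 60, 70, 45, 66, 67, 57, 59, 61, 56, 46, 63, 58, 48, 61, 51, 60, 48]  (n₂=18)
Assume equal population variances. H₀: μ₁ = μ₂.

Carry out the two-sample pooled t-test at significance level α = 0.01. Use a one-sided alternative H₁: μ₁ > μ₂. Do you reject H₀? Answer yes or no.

x̄₁=38.571, s₁=6.446, n₁=21
x̄₂=58.000, s₂=7.700, n₂=18
s_p² = [20·6.446² + 17·7.700²]/37 = 49.7066
SE = √(s_p²·(1/21+1/18)) = 2.2646
t = (38.571−58.000)/2.2646 = -8.5792
df = 37
p-value (one-sided, H₁ greater) = 1.00000
At α=0.01: p ≥ α → fail to reject H₀

reject H₀: no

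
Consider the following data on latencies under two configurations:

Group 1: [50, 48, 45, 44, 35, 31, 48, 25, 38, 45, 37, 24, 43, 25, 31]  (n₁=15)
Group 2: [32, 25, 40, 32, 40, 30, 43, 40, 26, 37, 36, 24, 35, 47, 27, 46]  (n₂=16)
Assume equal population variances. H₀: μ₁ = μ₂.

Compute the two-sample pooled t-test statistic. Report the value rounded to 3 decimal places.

test statistic = 0.992

x̄₁=37.933, s₁=9.043, n₁=15
x̄₂=35.000, s₂=7.385, n₂=16
s_p² = [14·9.043² + 15·7.385²]/29 = 67.6874
SE = √(s_p²·(1/15+1/16)) = 2.9568
t = (37.933−35.000)/2.9568 = 0.9920
df = 29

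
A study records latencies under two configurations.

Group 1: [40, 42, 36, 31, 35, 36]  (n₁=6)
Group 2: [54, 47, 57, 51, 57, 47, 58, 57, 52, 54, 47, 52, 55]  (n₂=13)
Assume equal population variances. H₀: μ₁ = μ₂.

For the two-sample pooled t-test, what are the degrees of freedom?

degrees of freedom = 17

df = n₁ + n₂ − 2 = 6 + 13 − 2 = 17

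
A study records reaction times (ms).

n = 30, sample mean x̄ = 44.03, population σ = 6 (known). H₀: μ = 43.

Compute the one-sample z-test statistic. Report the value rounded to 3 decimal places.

SE = σ/√n = 6/√30 = 1.0954
z = (x̄−μ₀)/SE = (44.03−43)/1.0954 = 0.9403

test statistic = 0.940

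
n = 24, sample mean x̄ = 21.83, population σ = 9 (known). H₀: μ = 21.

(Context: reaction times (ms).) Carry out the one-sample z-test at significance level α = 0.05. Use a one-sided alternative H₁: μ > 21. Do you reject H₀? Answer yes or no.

reject H₀: no

SE = σ/√n = 9/√24 = 1.8371
z = (x̄−μ₀)/SE = (21.83−21)/1.8371 = 0.4518
p-value (one-sided, H₁ greater) = 0.32571
At α=0.05: p ≥ α → fail to reject H₀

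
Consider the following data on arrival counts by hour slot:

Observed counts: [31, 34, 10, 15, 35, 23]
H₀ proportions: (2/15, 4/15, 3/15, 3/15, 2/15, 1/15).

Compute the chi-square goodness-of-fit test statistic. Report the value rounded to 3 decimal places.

test statistic = 56.662

n = 148; E_i = n·p_i = [19.73, 39.47, 29.60, 29.60, 19.73, 9.87]
χ² = (31−19.73)²/19.73 + (34−39.47)²/39.47 + (10−29.60)²/29.60 + (15−29.60)²/29.60 + (35−19.73)²/19.73 + (23−9.87)²/9.87 = 56.6622
df = 5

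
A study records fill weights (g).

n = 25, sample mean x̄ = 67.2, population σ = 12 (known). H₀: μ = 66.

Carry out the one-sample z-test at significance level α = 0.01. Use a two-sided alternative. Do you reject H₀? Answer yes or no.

SE = σ/√n = 12/√25 = 2.4000
z = (x̄−μ₀)/SE = (67.2−66)/2.4000 = 0.5000
p-value (two-sided) = 0.61708
At α=0.01: p ≥ α → fail to reject H₀

reject H₀: no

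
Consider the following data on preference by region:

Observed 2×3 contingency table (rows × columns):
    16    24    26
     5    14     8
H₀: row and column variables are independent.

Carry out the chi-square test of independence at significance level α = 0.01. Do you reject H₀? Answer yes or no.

Row totals [66, 27], col totals [21, 38, 34], n=93
χ² = (16−14.90)²/14.90 + (24−26.97)²/26.97 + (26−24.13)²/24.13 + (5−6.10)²/6.10 + (14−11.03)²/11.03 + (8−9.87)²/9.87 = 1.9027
df = 2
p-value (upper-tail) = 0.38623
At α=0.01: p ≥ α → fail to reject H₀

reject H₀: no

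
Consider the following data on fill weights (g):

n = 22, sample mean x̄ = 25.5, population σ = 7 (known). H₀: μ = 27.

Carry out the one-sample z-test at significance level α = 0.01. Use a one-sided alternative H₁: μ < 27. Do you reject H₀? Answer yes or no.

reject H₀: no

SE = σ/√n = 7/√22 = 1.4924
z = (x̄−μ₀)/SE = (25.5−27)/1.4924 = -1.0051
p-value (one-sided, H₁ less) = 0.15743
At α=0.01: p ≥ α → fail to reject H₀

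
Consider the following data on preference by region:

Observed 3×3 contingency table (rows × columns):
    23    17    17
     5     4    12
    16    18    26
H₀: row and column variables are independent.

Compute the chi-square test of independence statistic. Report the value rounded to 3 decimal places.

test statistic = 6.163

Row totals [57, 21, 60], col totals [44, 39, 55], n=138
χ² = (23−18.17)²/18.17 + (17−16.11)²/16.11 + (17−22.72)²/22.72 + (5−6.70)²/6.70 + (4−5.93)²/5.93 + (12−8.37)²/8.37 + (16−19.13)²/19.13 + (18−16.96)²/16.96 + (26−23.91)²/23.91 = 6.1633
df = 4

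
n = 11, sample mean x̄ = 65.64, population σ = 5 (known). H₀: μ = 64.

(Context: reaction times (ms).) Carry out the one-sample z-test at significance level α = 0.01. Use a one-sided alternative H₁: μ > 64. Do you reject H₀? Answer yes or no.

SE = σ/√n = 5/√11 = 1.5076
z = (x̄−μ₀)/SE = (65.64−64)/1.5076 = 1.0879
p-value (one-sided, H₁ greater) = 0.13833
At α=0.01: p ≥ α → fail to reject H₀

reject H₀: no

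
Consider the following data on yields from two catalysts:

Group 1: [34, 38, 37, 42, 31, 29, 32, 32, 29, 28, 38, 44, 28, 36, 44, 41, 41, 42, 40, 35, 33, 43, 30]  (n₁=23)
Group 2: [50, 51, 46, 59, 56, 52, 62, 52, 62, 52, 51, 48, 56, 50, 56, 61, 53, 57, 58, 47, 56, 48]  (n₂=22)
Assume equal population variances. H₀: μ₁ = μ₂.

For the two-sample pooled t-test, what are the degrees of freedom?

degrees of freedom = 43

df = n₁ + n₂ − 2 = 23 + 22 − 2 = 43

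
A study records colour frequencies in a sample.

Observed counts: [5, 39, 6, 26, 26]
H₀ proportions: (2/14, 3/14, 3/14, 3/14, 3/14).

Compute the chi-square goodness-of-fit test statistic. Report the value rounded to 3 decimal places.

test statistic = 32.807

n = 102; E_i = n·p_i = [14.57, 21.86, 21.86, 21.86, 21.86]
χ² = (5−14.57)²/14.57 + (39−21.86)²/21.86 + (6−21.86)²/21.86 + (26−21.86)²/21.86 + (26−21.86)²/21.86 = 32.8072
df = 4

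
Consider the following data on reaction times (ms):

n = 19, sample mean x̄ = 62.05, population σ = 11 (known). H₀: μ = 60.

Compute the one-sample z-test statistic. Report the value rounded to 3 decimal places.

SE = σ/√n = 11/√19 = 2.5236
z = (x̄−μ₀)/SE = (62.05−60)/2.5236 = 0.8123

test statistic = 0.812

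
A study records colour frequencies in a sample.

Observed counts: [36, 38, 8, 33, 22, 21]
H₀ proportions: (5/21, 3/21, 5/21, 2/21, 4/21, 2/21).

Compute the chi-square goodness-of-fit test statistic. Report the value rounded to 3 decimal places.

n = 158; E_i = n·p_i = [37.62, 22.57, 37.62, 15.05, 30.10, 15.05]
χ² = (36−37.62)²/37.62 + (38−22.57)²/22.57 + (8−37.62)²/37.62 + (33−15.05)²/15.05 + (22−30.10)²/30.10 + (21−15.05)²/15.05 = 59.8861
df = 5

test statistic = 59.886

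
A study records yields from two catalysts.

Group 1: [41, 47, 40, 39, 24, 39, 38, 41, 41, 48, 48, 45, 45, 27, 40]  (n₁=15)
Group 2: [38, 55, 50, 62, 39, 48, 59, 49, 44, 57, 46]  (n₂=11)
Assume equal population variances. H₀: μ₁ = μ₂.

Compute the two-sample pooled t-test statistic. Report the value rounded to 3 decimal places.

test statistic = -3.286

x̄₁=40.200, s₁=6.868, n₁=15
x̄₂=49.727, s₂=7.875, n₂=11
s_p² = [14·6.868² + 10·7.875²]/24 = 53.3576
SE = √(s_p²·(1/15+1/11)) = 2.8996
t = (40.200−49.727)/2.8996 = -3.2857
df = 24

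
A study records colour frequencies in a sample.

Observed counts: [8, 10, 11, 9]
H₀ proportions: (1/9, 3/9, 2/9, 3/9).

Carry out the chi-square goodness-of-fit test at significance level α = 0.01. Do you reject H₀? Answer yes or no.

n = 38; E_i = n·p_i = [4.22, 12.67, 8.44, 12.67]
χ² = (8−4.22)²/4.22 + (10−12.67)²/12.67 + (11−8.44)²/8.44 + (9−12.67)²/12.67 = 5.7763
df = 3
p-value (upper-tail) = 0.12301
At α=0.01: p ≥ α → fail to reject H₀

reject H₀: no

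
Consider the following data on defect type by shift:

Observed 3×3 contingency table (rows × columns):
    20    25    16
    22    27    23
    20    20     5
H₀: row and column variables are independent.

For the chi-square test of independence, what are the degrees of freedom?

degrees of freedom = 4

df = (r−1)(c−1) = (3−1)·(3−1) = 4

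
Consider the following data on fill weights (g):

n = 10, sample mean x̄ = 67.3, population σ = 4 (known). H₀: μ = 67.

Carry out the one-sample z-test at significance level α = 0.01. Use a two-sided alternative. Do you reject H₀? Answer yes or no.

SE = σ/√n = 4/√10 = 1.2649
z = (x̄−μ₀)/SE = (67.3−67)/1.2649 = 0.2372
p-value (two-sided) = 0.81252
At α=0.01: p ≥ α → fail to reject H₀

reject H₀: no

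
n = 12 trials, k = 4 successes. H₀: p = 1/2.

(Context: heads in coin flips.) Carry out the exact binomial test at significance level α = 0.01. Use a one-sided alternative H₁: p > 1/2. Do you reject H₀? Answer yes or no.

Exact binomial: n=12, k=4, p₀=1/2=0.5000
P(X≥4) from Σ C(n,i)·p₀^i·(1−p₀)^(n−i)
p-value (one-sided, H₁ greater) = 0.92700
At α=0.01: p ≥ α → fail to reject H₀

reject H₀: no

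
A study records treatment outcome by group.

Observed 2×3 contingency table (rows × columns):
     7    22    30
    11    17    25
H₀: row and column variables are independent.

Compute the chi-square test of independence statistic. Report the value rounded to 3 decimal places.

test statistic = 1.668

Row totals [59, 53], col totals [18, 39, 55], n=112
χ² = (7−9.48)²/9.48 + (22−20.54)²/20.54 + (30−28.97)²/28.97 + (11−8.52)²/8.52 + (17−18.46)²/18.46 + (25−26.03)²/26.03 = 1.6678
df = 2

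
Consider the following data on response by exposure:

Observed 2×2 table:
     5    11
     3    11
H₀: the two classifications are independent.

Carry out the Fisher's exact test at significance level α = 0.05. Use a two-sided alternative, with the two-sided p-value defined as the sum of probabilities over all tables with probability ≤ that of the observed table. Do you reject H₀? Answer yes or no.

Margins: r₁=16, r₂=14, c₁=8, c₂=22, n=30
p_obs = C(16,5)·C(14,3)/C(30,8); sum pmf over tables with pmf ≤ p_obs
p-value (two-sided) = 0.68873
At α=0.05: p ≥ α → fail to reject H₀

reject H₀: no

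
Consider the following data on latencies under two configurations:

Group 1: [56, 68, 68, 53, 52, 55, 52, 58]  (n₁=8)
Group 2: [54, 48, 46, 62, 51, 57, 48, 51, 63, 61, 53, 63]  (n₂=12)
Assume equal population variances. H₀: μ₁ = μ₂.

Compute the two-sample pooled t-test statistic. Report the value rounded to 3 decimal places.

x̄₁=57.750, s₁=6.649, n₁=8
x̄₂=54.750, s₂=6.269, n₂=12
s_p² = [7·6.649² + 11·6.269²]/18 = 41.2083
SE = √(s_p²·(1/8+1/12)) = 2.9300
t = (57.750−54.750)/2.9300 = 1.0239
df = 18

test statistic = 1.024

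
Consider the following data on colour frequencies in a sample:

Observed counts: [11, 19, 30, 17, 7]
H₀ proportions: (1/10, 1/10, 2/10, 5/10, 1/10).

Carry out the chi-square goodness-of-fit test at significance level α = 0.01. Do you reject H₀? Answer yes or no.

reject H₀: yes

n = 84; E_i = n·p_i = [8.40, 8.40, 16.80, 42.00, 8.40]
χ² = (11−8.40)²/8.40 + (19−8.40)²/8.40 + (30−16.80)²/16.80 + (17−42.00)²/42.00 + (7−8.40)²/8.40 = 39.6667
df = 4
p-value (upper-tail) = 0.00000
At α=0.01: p < α → reject H₀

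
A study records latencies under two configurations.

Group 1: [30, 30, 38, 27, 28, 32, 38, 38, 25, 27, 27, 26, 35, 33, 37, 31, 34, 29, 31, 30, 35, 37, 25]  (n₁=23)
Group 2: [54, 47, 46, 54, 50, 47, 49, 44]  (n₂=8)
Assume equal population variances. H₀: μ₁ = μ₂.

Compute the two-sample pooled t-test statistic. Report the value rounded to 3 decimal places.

x̄₁=31.435, s₁=4.378, n₁=23
x̄₂=48.875, s₂=3.643, n₂=8
s_p² = [22·4.378² + 7·3.643²]/29 = 17.7423
SE = √(s_p²·(1/23+1/8)) = 1.7289
t = (31.435−48.875)/1.7289 = -10.0873
df = 29

test statistic = -10.087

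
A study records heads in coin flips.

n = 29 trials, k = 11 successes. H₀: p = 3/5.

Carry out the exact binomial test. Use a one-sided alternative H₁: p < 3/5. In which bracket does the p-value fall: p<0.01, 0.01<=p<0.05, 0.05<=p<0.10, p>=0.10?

p-value bracket: 0.01<=p<0.05

Exact binomial: n=29, k=11, p₀=3/5=0.6000
P(X≤11) from Σ C(n,i)·p₀^i·(1−p₀)^(n−i)
p-value (one-sided, H₁ less) = 0.01348
→ bracket: 0.01<=p<0.05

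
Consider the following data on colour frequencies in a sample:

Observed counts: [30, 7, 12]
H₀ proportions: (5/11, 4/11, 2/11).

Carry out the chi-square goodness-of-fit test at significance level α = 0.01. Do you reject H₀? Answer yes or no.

n = 49; E_i = n·p_i = [22.27, 17.82, 8.91]
χ² = (30−22.27)²/22.27 + (7−17.82)²/17.82 + (12−8.91)²/8.91 = 10.3214
df = 2
p-value (upper-tail) = 0.00574
At α=0.01: p < α → reject H₀

reject H₀: yes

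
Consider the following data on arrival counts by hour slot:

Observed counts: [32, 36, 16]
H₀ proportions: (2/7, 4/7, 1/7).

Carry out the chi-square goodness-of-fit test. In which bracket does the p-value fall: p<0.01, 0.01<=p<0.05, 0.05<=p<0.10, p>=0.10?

n = 84; E_i = n·p_i = [24.00, 48.00, 12.00]
χ² = (32−24.00)²/24.00 + (36−48.00)²/48.00 + (16−12.00)²/12.00 = 7.0000
df = 2
p-value (upper-tail) = 0.03020
→ bracket: 0.01<=p<0.05

p-value bracket: 0.01<=p<0.05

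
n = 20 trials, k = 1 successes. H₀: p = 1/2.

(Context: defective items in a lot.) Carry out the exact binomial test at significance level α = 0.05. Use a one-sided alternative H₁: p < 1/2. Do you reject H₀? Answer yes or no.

Exact binomial: n=20, k=1, p₀=1/2=0.5000
P(X≤1) from Σ C(n,i)·p₀^i·(1−p₀)^(n−i)
p-value (one-sided, H₁ less) = 0.00002
At α=0.05: p < α → reject H₀

reject H₀: yes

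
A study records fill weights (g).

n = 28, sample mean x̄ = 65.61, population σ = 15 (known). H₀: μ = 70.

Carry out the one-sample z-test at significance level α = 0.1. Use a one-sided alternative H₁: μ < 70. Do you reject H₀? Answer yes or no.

SE = σ/√n = 15/√28 = 2.8347
z = (x̄−μ₀)/SE = (65.61−70)/2.8347 = -1.5486
p-value (one-sided, H₁ less) = 0.06073
At α=0.1: p < α → reject H₀

reject H₀: yes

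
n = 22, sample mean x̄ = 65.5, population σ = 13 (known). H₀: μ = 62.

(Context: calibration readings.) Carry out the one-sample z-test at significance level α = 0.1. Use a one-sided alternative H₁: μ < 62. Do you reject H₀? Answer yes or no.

reject H₀: no

SE = σ/√n = 13/√22 = 2.7716
z = (x̄−μ₀)/SE = (65.5−62)/2.7716 = 1.2628
p-value (one-sided, H₁ less) = 0.89667
At α=0.1: p ≥ α → fail to reject H₀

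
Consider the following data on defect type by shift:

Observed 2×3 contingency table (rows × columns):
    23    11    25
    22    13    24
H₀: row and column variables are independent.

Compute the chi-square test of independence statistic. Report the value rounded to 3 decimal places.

test statistic = 0.209

Row totals [59, 59], col totals [45, 24, 49], n=118
χ² = (23−22.50)²/22.50 + (11−12.00)²/12.00 + (25−24.50)²/24.50 + (22−22.50)²/22.50 + (13−12.00)²/12.00 + (24−24.50)²/24.50 = 0.2093
df = 2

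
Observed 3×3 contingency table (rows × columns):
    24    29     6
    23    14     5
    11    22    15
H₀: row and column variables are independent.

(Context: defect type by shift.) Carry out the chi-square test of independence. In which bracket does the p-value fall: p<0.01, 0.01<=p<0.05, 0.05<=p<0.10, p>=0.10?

p-value bracket: p<0.01

Row totals [59, 42, 48], col totals [58, 65, 26], n=149
χ² = (24−22.97)²/22.97 + (29−25.74)²/25.74 + (6−10.30)²/10.30 + (23−16.35)²/16.35 + (14−18.32)²/18.32 + (5−7.33)²/7.33 + (11−18.68)²/18.68 + (22−20.94)²/20.94 + (15−8.38)²/8.38 = 15.1703
df = 4
p-value (upper-tail) = 0.00436
→ bracket: p<0.01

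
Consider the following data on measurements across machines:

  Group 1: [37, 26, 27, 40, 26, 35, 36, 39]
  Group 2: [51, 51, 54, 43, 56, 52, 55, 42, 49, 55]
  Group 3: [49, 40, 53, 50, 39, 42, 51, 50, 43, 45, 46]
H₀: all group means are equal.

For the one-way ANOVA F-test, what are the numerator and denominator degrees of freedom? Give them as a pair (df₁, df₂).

degrees of freedom = [2, 26]

k = 3 groups, N = 29 total
df = (k−1, N−k) = (3−1, 29−3) = (2, 26)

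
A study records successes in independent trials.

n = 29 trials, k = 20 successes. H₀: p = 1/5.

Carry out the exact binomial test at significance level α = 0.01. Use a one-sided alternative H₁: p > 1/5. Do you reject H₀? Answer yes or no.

Exact binomial: n=29, k=20, p₀=1/5=0.2000
P(X≥20) from Σ C(n,i)·p₀^i·(1−p₀)^(n−i)
p-value (one-sided, H₁ greater) = 0.00000
At α=0.01: p < α → reject H₀

reject H₀: yes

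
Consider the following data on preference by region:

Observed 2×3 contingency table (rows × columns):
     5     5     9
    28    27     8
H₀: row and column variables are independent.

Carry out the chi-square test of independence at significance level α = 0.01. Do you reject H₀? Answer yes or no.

reject H₀: yes

Row totals [19, 63], col totals [33, 32, 17], n=82
χ² = (5−7.65)²/7.65 + (5−7.41)²/7.41 + (9−3.94)²/3.94 + (28−25.35)²/25.35 + (27−24.59)²/24.59 + (8−13.06)²/13.06 = 10.6792
df = 2
p-value (upper-tail) = 0.00480
At α=0.01: p < α → reject H₀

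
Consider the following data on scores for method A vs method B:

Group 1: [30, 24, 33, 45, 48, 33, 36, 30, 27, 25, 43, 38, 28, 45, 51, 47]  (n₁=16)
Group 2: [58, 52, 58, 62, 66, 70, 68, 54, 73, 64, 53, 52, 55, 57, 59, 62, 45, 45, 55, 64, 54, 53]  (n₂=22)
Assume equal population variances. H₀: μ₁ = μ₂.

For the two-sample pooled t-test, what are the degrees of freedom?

df = n₁ + n₂ − 2 = 16 + 22 − 2 = 36

degrees of freedom = 36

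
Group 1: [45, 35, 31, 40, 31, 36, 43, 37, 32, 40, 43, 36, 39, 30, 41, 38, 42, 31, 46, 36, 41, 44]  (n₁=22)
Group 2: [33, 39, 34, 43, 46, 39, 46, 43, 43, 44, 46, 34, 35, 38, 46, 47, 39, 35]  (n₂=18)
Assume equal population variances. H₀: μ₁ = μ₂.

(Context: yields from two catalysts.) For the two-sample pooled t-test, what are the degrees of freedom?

degrees of freedom = 38

df = n₁ + n₂ − 2 = 22 + 18 − 2 = 38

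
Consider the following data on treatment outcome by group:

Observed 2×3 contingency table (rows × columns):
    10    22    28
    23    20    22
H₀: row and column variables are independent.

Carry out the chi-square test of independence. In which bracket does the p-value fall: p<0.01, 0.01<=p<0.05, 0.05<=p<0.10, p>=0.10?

p-value bracket: 0.05<=p<0.10

Row totals [60, 65], col totals [33, 42, 50], n=125
χ² = (10−15.84)²/15.84 + (22−20.16)²/20.16 + (28−24.00)²/24.00 + (23−17.16)²/17.16 + (20−21.84)²/21.84 + (22−26.00)²/26.00 = 5.7456
df = 2
p-value (upper-tail) = 0.05654
→ bracket: 0.05<=p<0.10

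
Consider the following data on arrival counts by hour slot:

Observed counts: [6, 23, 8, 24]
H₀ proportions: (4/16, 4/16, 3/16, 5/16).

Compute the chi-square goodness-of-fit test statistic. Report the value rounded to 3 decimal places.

n = 61; E_i = n·p_i = [15.25, 15.25, 11.44, 19.06]
χ² = (6−15.25)²/15.25 + (23−15.25)²/15.25 + (8−11.44)²/11.44 + (24−19.06)²/19.06 = 11.8612
df = 3

test statistic = 11.861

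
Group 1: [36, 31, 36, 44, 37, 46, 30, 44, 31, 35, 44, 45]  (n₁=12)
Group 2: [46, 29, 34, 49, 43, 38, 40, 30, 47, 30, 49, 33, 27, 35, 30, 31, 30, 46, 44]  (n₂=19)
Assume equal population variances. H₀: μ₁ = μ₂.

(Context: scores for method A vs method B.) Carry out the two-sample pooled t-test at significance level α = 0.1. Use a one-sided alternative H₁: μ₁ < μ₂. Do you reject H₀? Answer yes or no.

x̄₁=38.250, s₁=6.032, n₁=12
x̄₂=37.421, s₂=7.698, n₂=19
s_p² = [11·6.032² + 18·7.698²]/29 = 50.5821
SE = √(s_p²·(1/12+1/19)) = 2.6225
t = (38.250−37.421)/2.6225 = 0.3161
df = 29
p-value (one-sided, H₁ less) = 0.62290
At α=0.1: p ≥ α → fail to reject H₀

reject H₀: no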